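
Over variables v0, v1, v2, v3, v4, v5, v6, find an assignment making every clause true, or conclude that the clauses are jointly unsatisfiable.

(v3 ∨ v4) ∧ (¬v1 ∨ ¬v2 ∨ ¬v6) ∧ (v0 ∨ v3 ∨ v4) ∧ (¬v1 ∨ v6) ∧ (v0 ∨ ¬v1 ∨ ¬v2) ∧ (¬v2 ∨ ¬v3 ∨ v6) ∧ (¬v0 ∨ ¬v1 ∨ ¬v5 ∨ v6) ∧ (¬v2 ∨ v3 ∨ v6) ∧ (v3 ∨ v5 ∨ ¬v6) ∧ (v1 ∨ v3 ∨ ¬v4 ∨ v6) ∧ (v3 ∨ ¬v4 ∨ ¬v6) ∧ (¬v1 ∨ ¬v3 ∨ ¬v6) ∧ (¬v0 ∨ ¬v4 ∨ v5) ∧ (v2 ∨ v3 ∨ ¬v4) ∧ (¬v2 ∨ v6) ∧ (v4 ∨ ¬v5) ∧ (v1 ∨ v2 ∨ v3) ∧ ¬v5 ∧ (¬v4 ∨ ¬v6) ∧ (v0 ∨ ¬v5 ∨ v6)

Unit clause (¬v5) forces v5 = False.
Set v0 = True.
  then (¬v0 ∨ ¬v4 ∨ v5) forces v4 = False.
  then (v3 ∨ v4) forces v3 = True.
Try v1 = True:
  (¬v1 ∨ v6) forces v6 = True.
  clause (¬v1 ∨ ¬v3 ∨ ¬v6) is falsified — backtrack.
So v1 = False.
Set v2 = True.
  then (¬v2 ∨ ¬v3 ∨ v6) forces v6 = True.
All clauses satisfied.

v0 = True; v1 = False; v2 = True; v3 = True; v4 = False; v5 = False; v6 = True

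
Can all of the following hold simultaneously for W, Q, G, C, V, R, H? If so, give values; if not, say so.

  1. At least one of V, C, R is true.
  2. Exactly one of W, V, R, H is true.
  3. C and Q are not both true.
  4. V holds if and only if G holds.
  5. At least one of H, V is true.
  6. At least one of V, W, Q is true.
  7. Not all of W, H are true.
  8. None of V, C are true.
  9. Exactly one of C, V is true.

Case C = True:
  Constraint (8) is violated (C=T) — contradiction.
Case C = False:
  (8) forces V = False.
  Constraint (9) is violated (C=F, V=F) — contradiction.
Both cases fail — unsatisfiable.

Unsatisfiable — no assignment works.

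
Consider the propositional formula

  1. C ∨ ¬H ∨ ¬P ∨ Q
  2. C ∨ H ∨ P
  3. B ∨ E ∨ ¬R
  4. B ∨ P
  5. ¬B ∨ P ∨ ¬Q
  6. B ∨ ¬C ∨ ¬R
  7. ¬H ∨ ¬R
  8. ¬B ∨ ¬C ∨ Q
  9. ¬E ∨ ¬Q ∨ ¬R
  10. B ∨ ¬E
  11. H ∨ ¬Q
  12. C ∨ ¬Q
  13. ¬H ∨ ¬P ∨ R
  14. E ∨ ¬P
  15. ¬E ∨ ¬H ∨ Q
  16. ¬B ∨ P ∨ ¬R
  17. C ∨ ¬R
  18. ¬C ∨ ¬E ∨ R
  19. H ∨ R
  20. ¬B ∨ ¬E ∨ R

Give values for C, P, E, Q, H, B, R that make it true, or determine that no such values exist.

C: False, P: False, E: False, Q: False, H: True, B: True, R: False

Set C = False.
  then (C ∨ ¬Q) forces Q = False.
  then (C ∨ ¬R) forces R = False.
  then (H ∨ R) forces H = True.
  then (C ∨ ¬H ∨ ¬P ∨ Q) forces P = False.
  then (B ∨ P) forces B = True.
  then (¬E ∨ ¬H ∨ Q) forces E = False.
All clauses satisfied.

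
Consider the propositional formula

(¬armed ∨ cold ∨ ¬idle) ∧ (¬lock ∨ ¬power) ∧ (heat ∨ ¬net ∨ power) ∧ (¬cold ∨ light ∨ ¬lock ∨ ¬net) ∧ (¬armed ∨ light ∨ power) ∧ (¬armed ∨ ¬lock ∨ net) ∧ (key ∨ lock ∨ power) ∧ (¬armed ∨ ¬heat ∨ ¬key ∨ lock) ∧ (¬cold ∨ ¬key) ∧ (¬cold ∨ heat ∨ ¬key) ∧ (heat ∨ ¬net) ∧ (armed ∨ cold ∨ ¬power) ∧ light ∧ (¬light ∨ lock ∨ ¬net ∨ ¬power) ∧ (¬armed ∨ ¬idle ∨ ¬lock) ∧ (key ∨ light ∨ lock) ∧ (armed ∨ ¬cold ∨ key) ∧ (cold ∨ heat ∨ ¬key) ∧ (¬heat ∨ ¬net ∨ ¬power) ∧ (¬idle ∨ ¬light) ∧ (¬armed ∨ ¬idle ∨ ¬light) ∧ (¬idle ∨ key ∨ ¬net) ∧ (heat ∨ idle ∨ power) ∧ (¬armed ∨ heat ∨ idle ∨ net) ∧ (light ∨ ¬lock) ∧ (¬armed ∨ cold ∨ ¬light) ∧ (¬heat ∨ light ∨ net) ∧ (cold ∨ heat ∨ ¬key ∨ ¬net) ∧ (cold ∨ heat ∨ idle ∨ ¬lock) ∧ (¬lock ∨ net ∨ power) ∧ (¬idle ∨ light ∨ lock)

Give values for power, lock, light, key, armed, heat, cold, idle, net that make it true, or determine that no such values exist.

power: True; lock: False; light: True; key: False; armed: True; heat: True; cold: True; idle: False; net: False

Unit clause (light) forces light = True.
In (¬idle ∨ ¬light) only ¬idle is left, so idle = False.
Set power = True.
  then (¬lock ∨ ¬power) forces lock = False.
  then (¬light ∨ lock ∨ ¬net ∨ ¬power) forces net = False.
Try key = True:
  (¬cold ∨ ¬key) forces cold = False.
  (armed ∨ cold ∨ ¬power) forces armed = True.
  clause (¬armed ∨ cold ∨ ¬light) is falsified — backtrack.
So key = False.
Set armed = True.
  then (¬armed ∨ heat ∨ idle ∨ net) forces heat = True.
  then (¬armed ∨ cold ∨ ¬light) forces cold = True.
All clauses satisfied.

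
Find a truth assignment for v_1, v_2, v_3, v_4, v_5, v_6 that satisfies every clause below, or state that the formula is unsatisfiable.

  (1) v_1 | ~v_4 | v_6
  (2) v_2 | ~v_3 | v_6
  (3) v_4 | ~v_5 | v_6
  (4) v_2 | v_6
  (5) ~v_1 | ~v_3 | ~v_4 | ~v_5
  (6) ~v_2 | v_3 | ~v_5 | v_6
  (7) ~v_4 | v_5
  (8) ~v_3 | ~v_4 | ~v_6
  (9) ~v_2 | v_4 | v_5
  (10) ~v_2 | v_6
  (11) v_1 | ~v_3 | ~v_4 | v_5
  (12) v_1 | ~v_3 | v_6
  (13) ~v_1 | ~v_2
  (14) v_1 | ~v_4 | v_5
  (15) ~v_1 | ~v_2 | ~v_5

v_1 = False; v_2 = True; v_3 = False; v_4 = False; v_5 = True; v_6 = True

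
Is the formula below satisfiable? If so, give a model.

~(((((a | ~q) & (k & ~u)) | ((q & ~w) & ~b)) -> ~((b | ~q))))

k = True; b = True; q = True; a = True; w = True; u = False

  ~(((((a | ~q) & (k & ~u)) | ((q & ~w) & ~b)) -> ~((b | ~q)))) = True
    (((a | ~q) & (k & ~u)) | ((q & ~w) & ~b)) -> ~((b | ~q)) = False
      ((a | ~q) & (k & ~u)) | ((q & ~w) & ~b) = True
        (a | ~q) & (k & ~u) = True
          a | ~q = True
            ~q = False
          k & ~u = True
            ~u = True
        (q & ~w) & ~b = False
          q & ~w = False
            ~w = False
          ~b = False
      ~((b | ~q)) = False
        b | ~q = True
          ~q = False
The formula evaluates to True.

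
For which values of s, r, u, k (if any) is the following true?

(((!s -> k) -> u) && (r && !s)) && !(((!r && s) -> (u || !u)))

Unsatisfiable

The conjunct !(((!r && s) -> (u || !u))) is unsatisfiable on its own:
  s=F, r=F, u=F: evaluates to False.
  s=F, r=F, u=T: evaluates to False.
  s=F, r=T, u=F: evaluates to False.
  s=F, r=T, u=T: evaluates to False.
  s=T, r=F, u=F: evaluates to False.
  s=T, r=F, u=T: evaluates to False.
  s=T, r=T, u=F: evaluates to False.
  s=T, r=T, u=T: evaluates to False.
So the whole conjunction is unsatisfiable.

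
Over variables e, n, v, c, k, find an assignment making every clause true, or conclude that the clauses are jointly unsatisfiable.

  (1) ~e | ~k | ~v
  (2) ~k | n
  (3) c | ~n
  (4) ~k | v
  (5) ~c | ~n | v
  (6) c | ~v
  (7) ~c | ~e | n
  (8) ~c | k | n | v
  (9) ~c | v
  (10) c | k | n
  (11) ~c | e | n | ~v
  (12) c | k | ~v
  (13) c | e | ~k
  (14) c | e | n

e = True; n = True; v = True; c = True; k = False

Set e = True.
Try n = False:
  (~k | n) forces k = False.
  (~c | ~e | n) forces c = False.
  clause (c | k | n) is falsified — backtrack.
So n = True.
  then (c | ~n) forces c = True.
  then (~c | ~n | v) forces v = True.
  then (~e | ~k | ~v) forces k = False.
All clauses satisfied.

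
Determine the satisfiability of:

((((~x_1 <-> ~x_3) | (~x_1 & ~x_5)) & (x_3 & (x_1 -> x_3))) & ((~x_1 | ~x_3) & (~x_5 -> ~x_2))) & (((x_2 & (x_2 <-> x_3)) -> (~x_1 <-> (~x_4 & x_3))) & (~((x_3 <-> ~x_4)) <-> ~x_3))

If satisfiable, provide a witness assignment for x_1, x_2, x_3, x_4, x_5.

x_1=F, x_2=F, x_3=T, x_4=F, x_5=F

  (((~x_1 <-> ~x_3) | (~x_1 & ~x_5)) & (x_3 & (x_1 -> x_3))) & ((~x_1 | ~x_3) & (~x_5 -> ~x_2)) = True
    ((~x_1 <-> ~x_3) | (~x_1 & ~x_5)) & (x_3 & (x_1 -> x_3)) = True
      (~x_1 <-> ~x_3) | (~x_1 & ~x_5) = True
        ~x_1 <-> ~x_3 = False
          ~x_1 = True
          ~x_3 = False
        ~x_1 & ~x_5 = True
          ~x_1 = True
          ~x_5 = True
      x_3 & (x_1 -> x_3) = True
        x_1 -> x_3 = True
    (~x_1 | ~x_3) & (~x_5 -> ~x_2) = True
      ~x_1 | ~x_3 = True
        ~x_1 = True
        ~x_3 = False
      ~x_5 -> ~x_2 = True
        ~x_5 = True
        ~x_2 = True
  ((x_2 & (x_2 <-> x_3)) -> (~x_1 <-> (~x_4 & x_3))) & (~((x_3 <-> ~x_4)) <-> ~x_3) = True
    (x_2 & (x_2 <-> x_3)) -> (~x_1 <-> (~x_4 & x_3)) = True
      x_2 & (x_2 <-> x_3) = False
        x_2 <-> x_3 = False
      ~x_1 <-> (~x_4 & x_3) = True
        ~x_1 = True
        ~x_4 & x_3 = True
          ~x_4 = True
    ~((x_3 <-> ~x_4)) <-> ~x_3 = True
      ~((x_3 <-> ~x_4)) = False
        x_3 <-> ~x_4 = True
          ~x_4 = True
      ~x_3 = False
Both conjuncts True, so the formula holds.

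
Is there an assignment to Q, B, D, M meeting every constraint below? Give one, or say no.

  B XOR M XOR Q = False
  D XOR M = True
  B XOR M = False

Q=F, B=T, D=F, M=T

B XOR M XOR Q = T XOR T XOR F = False ✓
D XOR M = F XOR T = True ✓
B XOR M = T XOR T = False ✓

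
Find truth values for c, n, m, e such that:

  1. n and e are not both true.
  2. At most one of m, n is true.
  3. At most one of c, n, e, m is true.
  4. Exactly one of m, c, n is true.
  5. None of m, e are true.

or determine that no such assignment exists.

c=T, n=F, m=F, e=F

  (1) n=F, e=F — not both ✓
  (2) {m, n}: 0 true — at most one ✓
  (3) {c, n, e, m}: 1 true — at most one ✓
  (4) {m, c, n}: 1 true — exactly one ✓
  (5) {m, e}: 0 true — none ✓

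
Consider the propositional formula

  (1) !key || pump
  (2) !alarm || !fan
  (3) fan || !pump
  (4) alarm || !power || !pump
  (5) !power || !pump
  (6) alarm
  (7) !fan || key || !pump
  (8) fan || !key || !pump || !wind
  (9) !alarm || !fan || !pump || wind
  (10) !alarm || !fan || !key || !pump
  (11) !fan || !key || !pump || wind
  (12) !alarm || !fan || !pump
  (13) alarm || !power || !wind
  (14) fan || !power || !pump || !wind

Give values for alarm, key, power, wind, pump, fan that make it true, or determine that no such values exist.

alarm = True, key = False, power = True, wind = False, pump = False, fan = False

Unit clause (alarm) forces alarm = True.
In (!alarm || !fan) only !fan is left, so fan = False.
In (fan || !pump) only !pump is left, so pump = False.
In (!key || pump) only !key is left, so key = False.
Set power = True.
Set wind = False.
All clauses satisfied.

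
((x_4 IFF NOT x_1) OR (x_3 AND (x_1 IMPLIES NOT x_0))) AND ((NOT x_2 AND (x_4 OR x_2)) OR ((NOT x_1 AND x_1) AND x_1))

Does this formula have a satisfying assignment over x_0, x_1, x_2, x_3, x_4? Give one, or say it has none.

x_0 = True; x_1 = False; x_2 = False; x_3 = True; x_4 = True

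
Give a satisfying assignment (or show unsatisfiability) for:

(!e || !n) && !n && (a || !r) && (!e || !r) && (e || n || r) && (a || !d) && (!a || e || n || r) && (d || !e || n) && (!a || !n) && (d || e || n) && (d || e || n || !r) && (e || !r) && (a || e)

a=T, d=T, e=T, n=F, r=F

Unit clause (!n) forces n = False.
Try a = False:
  (a || !r) forces r = False.
  (e || n || r) forces e = True.
  (a || !d) forces d = False.
  clause (d || !e || n) is falsified — backtrack.
So a = True.
Set d = True.
Set e = True.
  then (!e || !r) forces r = False.
All clauses satisfied.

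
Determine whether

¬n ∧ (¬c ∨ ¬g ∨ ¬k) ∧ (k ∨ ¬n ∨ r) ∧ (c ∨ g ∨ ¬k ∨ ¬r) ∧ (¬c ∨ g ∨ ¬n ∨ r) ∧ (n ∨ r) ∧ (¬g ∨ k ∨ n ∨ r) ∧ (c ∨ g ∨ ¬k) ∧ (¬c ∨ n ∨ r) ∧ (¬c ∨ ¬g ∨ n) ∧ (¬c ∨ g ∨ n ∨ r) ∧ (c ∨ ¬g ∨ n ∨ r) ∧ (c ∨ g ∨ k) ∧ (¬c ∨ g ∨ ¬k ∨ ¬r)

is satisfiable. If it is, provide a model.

Unit clause (¬n) forces n = False.
In (n ∨ r) only r is left, so r = True.
Set k = False.
Set c = True.
  then (¬c ∨ ¬g ∨ n) forces g = False.
All clauses satisfied.

k = False, c = True, r = True, g = False, n = False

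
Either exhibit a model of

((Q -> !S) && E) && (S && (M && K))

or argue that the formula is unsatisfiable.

Q=F, M=T, S=T, K=T, E=T

  (Q -> !S) && E = True
    Q -> !S = True
      !S = False
  S && (M && K) = True
    M && K = True
Both conjuncts True, so the formula holds.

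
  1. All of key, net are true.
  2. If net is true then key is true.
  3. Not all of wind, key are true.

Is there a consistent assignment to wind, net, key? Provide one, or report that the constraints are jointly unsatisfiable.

wind = False; net = True; key = True

  (1) {key, net}: all 2 true ✓
  (2) net=T ⇒ key: T ✓
  (3) {wind, key}: 1/2 true — not all ✓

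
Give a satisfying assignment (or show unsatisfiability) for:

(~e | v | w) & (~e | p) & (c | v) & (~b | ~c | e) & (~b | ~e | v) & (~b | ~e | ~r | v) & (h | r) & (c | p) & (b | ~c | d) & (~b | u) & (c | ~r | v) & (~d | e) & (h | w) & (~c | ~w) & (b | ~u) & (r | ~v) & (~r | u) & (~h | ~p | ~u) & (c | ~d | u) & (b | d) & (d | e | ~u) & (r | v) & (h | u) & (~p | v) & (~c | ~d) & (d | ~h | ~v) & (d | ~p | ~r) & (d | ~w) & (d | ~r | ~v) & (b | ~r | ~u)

Set h = False.
  then (h | r) forces r = True.
  then (h | w) forces w = True.
  then (~c | ~w) forces c = False.
  then (~r | u) forces u = True.
  then (d | ~w) forces d = True.
  then (b | ~r | ~u) forces b = True.
  then (c | v) forces v = True.
  then (c | p) forces p = True.
  then (~d | e) forces e = True.
All clauses satisfied.

h=F, v=T, c=F, u=T, e=T, b=T, w=T, r=T, p=T, d=T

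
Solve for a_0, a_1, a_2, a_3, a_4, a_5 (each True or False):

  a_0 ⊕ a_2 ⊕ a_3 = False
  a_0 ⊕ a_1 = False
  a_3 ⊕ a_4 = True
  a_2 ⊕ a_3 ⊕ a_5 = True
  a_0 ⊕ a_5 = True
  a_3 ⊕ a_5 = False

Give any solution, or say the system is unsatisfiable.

a_0 = False, a_1 = False, a_2 = True, a_3 = True, a_4 = False, a_5 = True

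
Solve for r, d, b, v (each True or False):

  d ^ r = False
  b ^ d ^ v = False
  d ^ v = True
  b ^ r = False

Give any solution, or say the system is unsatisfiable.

r: True; d: True; b: True; v: False

d ^ r = T ^ T = False ✓
b ^ d ^ v = T ^ T ^ F = False ✓
d ^ v = T ^ F = True ✓
b ^ r = T ^ T = False ✓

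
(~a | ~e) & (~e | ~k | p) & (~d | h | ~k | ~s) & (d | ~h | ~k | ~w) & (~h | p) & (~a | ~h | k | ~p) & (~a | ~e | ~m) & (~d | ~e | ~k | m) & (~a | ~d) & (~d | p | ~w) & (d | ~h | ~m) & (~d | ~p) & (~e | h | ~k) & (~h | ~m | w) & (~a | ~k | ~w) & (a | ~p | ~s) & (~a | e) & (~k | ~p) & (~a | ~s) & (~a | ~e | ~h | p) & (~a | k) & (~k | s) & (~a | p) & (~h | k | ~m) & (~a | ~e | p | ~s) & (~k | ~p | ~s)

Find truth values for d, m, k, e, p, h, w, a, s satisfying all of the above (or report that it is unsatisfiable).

d=F, m=T, k=F, e=T, p=F, h=F, w=T, a=F, s=T

Set d = False.
Set m = True.
  then (d | ~h | ~m) forces h = False.
Set k = False.
  then (~a | k) forces a = False.
Set e = True.
Set p = False.
Set w = True.
Set s = True.
All clauses satisfied.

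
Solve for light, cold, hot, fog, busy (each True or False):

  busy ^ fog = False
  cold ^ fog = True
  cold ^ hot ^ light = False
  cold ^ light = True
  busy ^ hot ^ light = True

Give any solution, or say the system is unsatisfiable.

light=F, cold=T, hot=T, fog=F, busy=F

busy ^ fog = F ^ F = False ✓
cold ^ fog = T ^ F = True ✓
cold ^ hot ^ light = T ^ T ^ F = False ✓
cold ^ light = T ^ F = True ✓
busy ^ hot ^ light = F ^ T ^ F = True ✓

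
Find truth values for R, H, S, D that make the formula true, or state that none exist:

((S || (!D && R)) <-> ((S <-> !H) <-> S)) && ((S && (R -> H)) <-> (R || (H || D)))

R=F, H=F, S=T, D=T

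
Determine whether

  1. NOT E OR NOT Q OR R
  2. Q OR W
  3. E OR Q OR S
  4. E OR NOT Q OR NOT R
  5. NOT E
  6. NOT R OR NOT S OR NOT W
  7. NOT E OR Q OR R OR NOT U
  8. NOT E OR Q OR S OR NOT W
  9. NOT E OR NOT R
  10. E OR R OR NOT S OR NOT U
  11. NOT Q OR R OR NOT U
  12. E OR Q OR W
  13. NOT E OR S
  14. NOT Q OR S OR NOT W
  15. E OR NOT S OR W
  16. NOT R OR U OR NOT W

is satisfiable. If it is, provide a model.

R = False, S = False, U = False, W = False, E = False, Q = True

Unit clause (NOT E) forces E = False.
Try R = True:
  (E OR NOT Q OR NOT R) forces Q = False.
  (Q OR W) forces W = True.
  (E OR Q OR S) forces S = True.
  clause (NOT R OR NOT S OR NOT W) is falsified — backtrack.
So R = False.
Set S = False.
  then (E OR Q OR S) forces Q = True.
  then (NOT Q OR R OR NOT U) forces U = False.
  then (NOT Q OR S OR NOT W) forces W = False.
All clauses satisfied.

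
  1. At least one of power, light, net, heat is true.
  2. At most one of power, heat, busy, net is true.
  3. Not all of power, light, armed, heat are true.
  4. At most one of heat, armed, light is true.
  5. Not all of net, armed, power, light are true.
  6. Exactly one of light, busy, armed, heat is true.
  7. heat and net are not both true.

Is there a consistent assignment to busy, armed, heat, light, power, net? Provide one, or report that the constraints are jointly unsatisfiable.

busy=F, armed=T, heat=F, light=F, power=F, net=T

  (1) {power, light, net, heat}: 1 true — at least one ✓
  (2) {power, heat, busy, net}: 1 true — at most one ✓
  (3) {power, light, armed, heat}: 1/4 true — not all ✓
  (4) {heat, armed, light}: 1 true — at most one ✓
  (5) {net, armed, power, light}: 2/4 true — not all ✓
  (6) {light, busy, armed, heat}: 1 true — exactly one ✓
  (7) heat=F, net=T — not both ✓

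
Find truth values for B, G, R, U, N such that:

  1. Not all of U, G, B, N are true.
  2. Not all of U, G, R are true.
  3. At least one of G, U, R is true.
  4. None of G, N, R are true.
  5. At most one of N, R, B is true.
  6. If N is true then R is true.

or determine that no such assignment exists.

B = True, G = False, R = False, U = True, N = False

  (1) {U, G, B, N}: 2/4 true — not all ✓
  (2) {U, G, R}: 1/3 true — not all ✓
  (3) {G, U, R}: 1 true — at least one ✓
  (4) {G, N, R}: 0 true — none ✓
  (5) {N, R, B}: 1 true — at most one ✓
  (6) N=F ⇒ R: vacuous ✓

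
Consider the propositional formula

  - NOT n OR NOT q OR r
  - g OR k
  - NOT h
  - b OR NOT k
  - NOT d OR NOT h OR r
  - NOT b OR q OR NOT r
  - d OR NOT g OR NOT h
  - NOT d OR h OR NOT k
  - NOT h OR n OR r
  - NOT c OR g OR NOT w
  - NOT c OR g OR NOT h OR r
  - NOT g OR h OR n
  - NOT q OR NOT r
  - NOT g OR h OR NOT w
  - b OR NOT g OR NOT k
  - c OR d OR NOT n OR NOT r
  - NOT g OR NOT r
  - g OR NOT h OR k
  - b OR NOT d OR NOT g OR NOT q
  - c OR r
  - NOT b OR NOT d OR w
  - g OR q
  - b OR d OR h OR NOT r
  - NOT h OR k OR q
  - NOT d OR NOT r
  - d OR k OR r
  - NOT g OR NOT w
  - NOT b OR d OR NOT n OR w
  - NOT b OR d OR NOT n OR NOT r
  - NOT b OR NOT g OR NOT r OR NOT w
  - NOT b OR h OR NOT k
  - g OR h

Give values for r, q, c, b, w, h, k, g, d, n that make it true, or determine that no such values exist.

Unit clause (NOT h) forces h = False.
In (g OR h) only g is left, so g = True.
In (NOT g OR h OR n) only n is left, so n = True.
In (NOT g OR h OR NOT w) only NOT w is left, so w = False.
In (NOT g OR NOT r) only NOT r is left, so r = False.
In (c OR r) only c is left, so c = True.
In (NOT n OR NOT q OR r) only NOT q is left, so q = False.
Try b = True:
  (NOT b OR NOT d OR w) forces d = False.
  clause (NOT b OR d OR NOT n OR w) is falsified — backtrack.
So b = False.
  then (b OR NOT k) forces k = False.
  then (d OR k OR r) forces d = True.
All clauses satisfied.

r = False; q = False; c = True; b = False; w = False; h = False; k = False; g = True; d = True; n = True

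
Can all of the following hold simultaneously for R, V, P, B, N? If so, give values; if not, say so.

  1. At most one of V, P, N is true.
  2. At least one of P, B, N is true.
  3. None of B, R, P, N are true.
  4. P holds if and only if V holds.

UNSATISFIABLE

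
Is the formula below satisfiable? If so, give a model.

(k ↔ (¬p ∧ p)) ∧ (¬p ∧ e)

p=F, e=T, k=F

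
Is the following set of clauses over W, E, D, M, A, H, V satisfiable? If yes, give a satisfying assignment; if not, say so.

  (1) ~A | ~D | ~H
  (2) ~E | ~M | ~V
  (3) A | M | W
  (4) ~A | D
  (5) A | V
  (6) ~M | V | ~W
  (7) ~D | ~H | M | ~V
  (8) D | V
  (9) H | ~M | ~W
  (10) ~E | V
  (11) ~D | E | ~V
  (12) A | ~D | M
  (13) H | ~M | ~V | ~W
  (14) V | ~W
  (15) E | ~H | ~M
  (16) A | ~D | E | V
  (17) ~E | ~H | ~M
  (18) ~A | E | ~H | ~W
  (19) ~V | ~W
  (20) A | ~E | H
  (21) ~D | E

Set W = False.
Set E = True.
  then (~E | V) forces V = True.
  then (~E | ~M | ~V) forces M = False.
  then (A | M | W) forces A = True.
  then (~A | D) forces D = True.
  then (~D | ~H | M | ~V) forces H = False.
All clauses satisfied.

W = False; E = True; D = True; M = False; A = True; H = False; V = True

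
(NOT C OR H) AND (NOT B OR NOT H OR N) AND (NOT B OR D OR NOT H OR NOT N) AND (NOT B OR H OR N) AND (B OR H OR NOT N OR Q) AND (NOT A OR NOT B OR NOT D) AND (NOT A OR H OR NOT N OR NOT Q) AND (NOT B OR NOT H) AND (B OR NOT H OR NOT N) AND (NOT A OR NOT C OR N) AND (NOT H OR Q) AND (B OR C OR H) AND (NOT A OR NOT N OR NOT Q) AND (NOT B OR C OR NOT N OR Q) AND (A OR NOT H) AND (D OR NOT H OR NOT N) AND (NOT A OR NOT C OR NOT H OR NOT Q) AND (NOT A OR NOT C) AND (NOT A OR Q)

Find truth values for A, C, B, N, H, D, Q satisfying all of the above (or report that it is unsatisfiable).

Set A = True.
  then (NOT A OR NOT C) forces C = False.
  then (NOT A OR Q) forces Q = True.
  then (NOT A OR NOT N OR NOT Q) forces N = False.
Try B = True:
  (NOT B OR NOT H OR N) forces H = False.
  clause (NOT B OR H OR N) is falsified — backtrack.
So B = False.
  then (B OR C OR H) forces H = True.
Set D = False.
All clauses satisfied.

A=T, C=F, B=F, N=F, H=T, D=F, Q=T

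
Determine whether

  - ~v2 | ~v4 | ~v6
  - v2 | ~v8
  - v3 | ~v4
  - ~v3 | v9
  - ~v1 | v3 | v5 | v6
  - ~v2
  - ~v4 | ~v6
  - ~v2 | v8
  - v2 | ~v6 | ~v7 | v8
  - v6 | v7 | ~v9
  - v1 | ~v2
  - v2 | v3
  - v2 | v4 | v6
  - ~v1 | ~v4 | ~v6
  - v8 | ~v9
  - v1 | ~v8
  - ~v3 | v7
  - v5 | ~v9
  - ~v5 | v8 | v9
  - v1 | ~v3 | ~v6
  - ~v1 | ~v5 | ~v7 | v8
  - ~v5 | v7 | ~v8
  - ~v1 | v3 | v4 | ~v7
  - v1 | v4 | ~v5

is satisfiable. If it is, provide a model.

Case v2 = True:
  Clause (~v2) is falsified — contradiction.
Case v2 = False:
  (v2 | ~v8) forces v8 = False.
  (v2 | v3) forces v3 = True.
  (~v3 | v9) forces v9 = True.
  Clause (v8 | ~v9) is falsified — contradiction.
Both cases fail, so the formula is unsatisfiable.

The formula is unsatisfiable.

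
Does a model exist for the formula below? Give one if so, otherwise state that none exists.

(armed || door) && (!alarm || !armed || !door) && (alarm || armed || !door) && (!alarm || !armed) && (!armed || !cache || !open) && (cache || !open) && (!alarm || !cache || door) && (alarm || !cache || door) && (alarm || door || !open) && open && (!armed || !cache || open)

alarm = True, door = True, armed = False, cache = True, open = True

Unit clause (open) forces open = True.
In (cache || !open) only cache is left, so cache = True.
In (!armed || !cache || !open) only !armed is left, so armed = False.
In (armed || door) only door is left, so door = True.
In (alarm || armed || !door) only alarm is left, so alarm = True.
All clauses satisfied.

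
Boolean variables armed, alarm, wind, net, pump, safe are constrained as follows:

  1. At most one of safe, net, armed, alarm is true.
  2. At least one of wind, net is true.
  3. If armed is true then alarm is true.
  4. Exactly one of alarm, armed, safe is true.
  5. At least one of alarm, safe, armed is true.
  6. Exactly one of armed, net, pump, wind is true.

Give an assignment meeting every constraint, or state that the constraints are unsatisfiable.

armed=F; alarm=T; wind=T; net=F; pump=F; safe=F

  (1) {safe, net, armed, alarm}: 1 true — at most one ✓
  (2) {wind, net}: 1 true — at least one ✓
  (3) armed=F ⇒ alarm: vacuous ✓
  (4) {alarm, armed, safe}: 1 true — exactly one ✓
  (5) {alarm, safe, armed}: 1 true — at least one ✓
  (6) {armed, net, pump, wind}: 1 true — exactly one ✓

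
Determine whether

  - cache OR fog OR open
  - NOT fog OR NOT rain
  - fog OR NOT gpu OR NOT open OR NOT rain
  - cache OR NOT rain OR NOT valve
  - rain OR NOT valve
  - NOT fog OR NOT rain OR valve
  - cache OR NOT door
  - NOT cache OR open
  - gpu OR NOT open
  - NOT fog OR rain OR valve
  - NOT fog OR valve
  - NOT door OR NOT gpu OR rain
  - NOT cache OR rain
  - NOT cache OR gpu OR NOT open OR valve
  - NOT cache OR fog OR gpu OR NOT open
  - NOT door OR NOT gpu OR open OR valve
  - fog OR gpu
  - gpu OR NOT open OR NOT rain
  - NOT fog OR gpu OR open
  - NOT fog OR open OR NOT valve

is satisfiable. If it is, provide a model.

door: False, gpu: True, valve: False, cache: False, rain: False, open: True, fog: False

Set door = False.
Set gpu = True.
Try valve = True:
  (rain OR NOT valve) forces rain = True.
  (NOT fog OR NOT rain) forces fog = False.
  (fog OR NOT gpu OR NOT open OR NOT rain) forces open = False.
  (cache OR fog OR open) forces cache = True.
  clause (NOT cache OR open) is falsified — backtrack.
So valve = False.
  then (NOT fog OR valve) forces fog = False.
Set cache = False.
  then (cache OR fog OR open) forces open = True.
  then (fog OR NOT gpu OR NOT open OR NOT rain) forces rain = False.
All clauses satisfied.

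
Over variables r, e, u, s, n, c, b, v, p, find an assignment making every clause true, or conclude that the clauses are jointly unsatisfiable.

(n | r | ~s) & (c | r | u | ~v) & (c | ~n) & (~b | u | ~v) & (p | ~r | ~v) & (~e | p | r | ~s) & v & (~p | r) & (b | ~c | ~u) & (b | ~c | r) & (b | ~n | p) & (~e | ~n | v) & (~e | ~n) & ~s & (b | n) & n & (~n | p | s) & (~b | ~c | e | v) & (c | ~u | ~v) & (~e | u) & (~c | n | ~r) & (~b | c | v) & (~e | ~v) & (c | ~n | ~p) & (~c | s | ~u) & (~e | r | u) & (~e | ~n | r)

r = True, e = False, u = False, s = False, n = True, c = True, b = False, v = True, p = True

Unit clause (v) forces v = True.
Unit clause (~s) forces s = False.
Unit clause (n) forces n = True.
In (~n | p | s) only p is left, so p = True.
In (~e | ~v) only ~e is left, so e = False.
In (c | ~n | ~p) only c is left, so c = True.
In (~c | s | ~u) only ~u is left, so u = False.
In (~b | u | ~v) only ~b is left, so b = False.
In (~p | r) only r is left, so r = True.
All clauses satisfied.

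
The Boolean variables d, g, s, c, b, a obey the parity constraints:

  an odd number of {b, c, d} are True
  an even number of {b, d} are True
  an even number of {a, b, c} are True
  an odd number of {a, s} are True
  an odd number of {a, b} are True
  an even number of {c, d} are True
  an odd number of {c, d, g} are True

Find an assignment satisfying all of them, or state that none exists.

d = True, g = True, s = True, c = True, b = True, a = False

{b, c, d}: 3 true → odd ✓
{b, d}: 2 true → even ✓
{a, b, c}: 2 true → even ✓
{a, s}: 1 true → odd ✓
{a, b}: 1 true → odd ✓
{c, d}: 2 true → even ✓
{c, d, g}: 3 true → odd ✓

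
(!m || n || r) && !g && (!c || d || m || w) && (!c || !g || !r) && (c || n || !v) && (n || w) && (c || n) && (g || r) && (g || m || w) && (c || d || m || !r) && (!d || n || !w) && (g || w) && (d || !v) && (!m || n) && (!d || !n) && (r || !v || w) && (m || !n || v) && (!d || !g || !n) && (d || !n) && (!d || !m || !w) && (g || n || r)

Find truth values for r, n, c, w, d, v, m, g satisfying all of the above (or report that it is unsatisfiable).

r = True, n = False, c = True, w = True, d = False, v = False, m = False, g = False

Unit clause (!g) forces g = False.
In (g || r) only r is left, so r = True.
In (g || w) only w is left, so w = True.
Try n = True:
  (!d || !n) forces d = False.
  clause (d || !n) is falsified — backtrack.
So n = False.
  then (c || n) forces c = True.
  then (!d || n || !w) forces d = False.
  then (d || !v) forces v = False.
  then (!m || n) forces m = False.
All clauses satisfied.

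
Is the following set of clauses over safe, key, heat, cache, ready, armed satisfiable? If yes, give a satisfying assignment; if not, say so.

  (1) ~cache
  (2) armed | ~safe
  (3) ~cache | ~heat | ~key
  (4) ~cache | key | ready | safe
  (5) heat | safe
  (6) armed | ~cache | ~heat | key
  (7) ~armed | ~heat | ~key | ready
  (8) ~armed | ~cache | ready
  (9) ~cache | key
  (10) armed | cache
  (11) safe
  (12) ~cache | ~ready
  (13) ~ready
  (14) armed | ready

Unit clause (~cache) forces cache = False.
In (armed | cache) only armed is left, so armed = True.
Unit clause (safe) forces safe = True.
Unit clause (~ready) forces ready = False.
Set key = True.
  then (~armed | ~heat | ~key | ready) forces heat = False.
All clauses satisfied.

safe = True, key = True, heat = False, cache = False, ready = False, armed = True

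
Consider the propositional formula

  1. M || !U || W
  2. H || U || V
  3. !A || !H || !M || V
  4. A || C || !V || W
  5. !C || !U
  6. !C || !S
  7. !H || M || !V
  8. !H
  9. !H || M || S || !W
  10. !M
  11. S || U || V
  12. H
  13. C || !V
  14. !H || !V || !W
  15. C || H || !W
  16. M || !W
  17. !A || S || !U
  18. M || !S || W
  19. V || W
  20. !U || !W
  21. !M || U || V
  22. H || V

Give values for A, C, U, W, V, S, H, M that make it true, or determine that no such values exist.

Unsatisfiable — no assignment works.

Case H = True:
  Clause (!H) is falsified — contradiction.
Case H = False:
  Clause (H) is falsified — contradiction.
Both cases fail, so the formula is unsatisfiable.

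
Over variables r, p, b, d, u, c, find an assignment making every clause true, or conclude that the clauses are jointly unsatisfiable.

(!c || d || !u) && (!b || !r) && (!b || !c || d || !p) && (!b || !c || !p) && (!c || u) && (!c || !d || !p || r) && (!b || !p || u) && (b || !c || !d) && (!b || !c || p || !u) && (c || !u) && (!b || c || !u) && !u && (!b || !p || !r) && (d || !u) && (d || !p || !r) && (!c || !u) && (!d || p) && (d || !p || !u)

r = False; p = False; b = False; d = False; u = False; c = False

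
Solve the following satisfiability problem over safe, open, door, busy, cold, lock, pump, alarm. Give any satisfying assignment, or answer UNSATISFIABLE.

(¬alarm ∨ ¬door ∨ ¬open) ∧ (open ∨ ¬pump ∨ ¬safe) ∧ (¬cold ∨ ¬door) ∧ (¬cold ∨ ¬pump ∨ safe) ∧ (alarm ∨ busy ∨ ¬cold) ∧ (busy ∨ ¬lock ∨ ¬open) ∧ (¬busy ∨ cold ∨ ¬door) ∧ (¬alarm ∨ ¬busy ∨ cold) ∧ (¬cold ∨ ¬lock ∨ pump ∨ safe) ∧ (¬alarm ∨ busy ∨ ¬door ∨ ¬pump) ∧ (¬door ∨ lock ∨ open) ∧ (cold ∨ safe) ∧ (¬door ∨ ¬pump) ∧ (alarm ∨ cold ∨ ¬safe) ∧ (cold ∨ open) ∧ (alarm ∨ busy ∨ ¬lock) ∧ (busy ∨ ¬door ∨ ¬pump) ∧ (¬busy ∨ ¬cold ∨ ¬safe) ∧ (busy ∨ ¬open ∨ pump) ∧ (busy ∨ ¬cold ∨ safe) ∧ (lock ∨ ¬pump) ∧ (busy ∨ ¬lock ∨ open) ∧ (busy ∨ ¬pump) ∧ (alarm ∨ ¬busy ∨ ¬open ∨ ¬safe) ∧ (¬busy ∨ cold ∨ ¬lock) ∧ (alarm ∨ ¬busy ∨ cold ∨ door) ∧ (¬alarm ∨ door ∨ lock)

Set safe = False.
  then (cold ∨ safe) forces cold = True.
  then (busy ∨ ¬cold ∨ safe) forces busy = True.
  then (¬cold ∨ ¬door) forces door = False.
  then (¬cold ∨ ¬pump ∨ safe) forces pump = False.
  then (¬cold ∨ ¬lock ∨ pump ∨ safe) forces lock = False.
  then (¬alarm ∨ door ∨ lock) forces alarm = False.
Set open = True.
All clauses satisfied.

safe: False, open: True, door: False, busy: True, cold: True, lock: False, pump: False, alarm: False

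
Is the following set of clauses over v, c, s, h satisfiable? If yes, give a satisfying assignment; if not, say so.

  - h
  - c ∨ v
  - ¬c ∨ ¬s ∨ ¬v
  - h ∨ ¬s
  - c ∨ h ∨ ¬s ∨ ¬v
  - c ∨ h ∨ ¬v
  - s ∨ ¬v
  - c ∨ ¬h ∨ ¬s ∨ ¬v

v = False, c = True, s = False, h = True

Unit clause (h) forces h = True.
Set v = False.
  then (c ∨ v) forces c = True.
Set s = False.
Check each clause:
  (h): h holds.
  (c ∨ v): c holds.
  (¬c ∨ ¬s ∨ ¬v): ¬s holds.
  (h ∨ ¬s): h holds.
  (c ∨ h ∨ ¬s ∨ ¬v): c holds.
  (c ∨ h ∨ ¬v): c holds.
  (s ∨ ¬v): ¬v holds.
  (c ∨ ¬h ∨ ¬s ∨ ¬v): c holds.
All clauses satisfied.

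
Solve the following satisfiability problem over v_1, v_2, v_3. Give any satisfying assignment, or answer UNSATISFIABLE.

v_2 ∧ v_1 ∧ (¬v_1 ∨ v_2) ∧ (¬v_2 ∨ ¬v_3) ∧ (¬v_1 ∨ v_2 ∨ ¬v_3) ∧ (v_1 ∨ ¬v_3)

v_1=T, v_2=T, v_3=F

Unit clause (v_2) forces v_2 = True.
Unit clause (v_1) forces v_1 = True.
In (¬v_2 ∨ ¬v_3) only ¬v_3 is left, so v_3 = False.
All clauses satisfied.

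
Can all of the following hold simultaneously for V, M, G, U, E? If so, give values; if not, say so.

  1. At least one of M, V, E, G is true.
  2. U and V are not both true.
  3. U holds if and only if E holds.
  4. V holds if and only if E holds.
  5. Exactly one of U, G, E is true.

V = False, M = False, G = True, U = False, E = False

  (1) {M, V, E, G}: 1 true — at least one ✓
  (2) U=F, V=F — not both ✓
  (3) U=F, E=F — same ✓
  (4) V=F, E=F — same ✓
  (5) {U, G, E}: 1 true — exactly one ✓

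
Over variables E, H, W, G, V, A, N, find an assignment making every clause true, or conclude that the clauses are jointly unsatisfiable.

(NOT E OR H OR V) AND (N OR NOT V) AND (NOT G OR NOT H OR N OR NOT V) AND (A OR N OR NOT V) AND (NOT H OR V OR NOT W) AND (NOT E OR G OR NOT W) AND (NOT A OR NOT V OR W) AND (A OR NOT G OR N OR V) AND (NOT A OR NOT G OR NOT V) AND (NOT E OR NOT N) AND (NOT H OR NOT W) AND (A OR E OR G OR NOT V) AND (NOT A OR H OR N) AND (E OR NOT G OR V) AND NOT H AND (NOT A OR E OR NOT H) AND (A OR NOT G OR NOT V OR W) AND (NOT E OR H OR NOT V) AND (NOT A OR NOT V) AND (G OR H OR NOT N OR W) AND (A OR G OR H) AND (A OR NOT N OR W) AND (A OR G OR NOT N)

E = False, H = False, W = True, G = True, V = True, A = False, N = True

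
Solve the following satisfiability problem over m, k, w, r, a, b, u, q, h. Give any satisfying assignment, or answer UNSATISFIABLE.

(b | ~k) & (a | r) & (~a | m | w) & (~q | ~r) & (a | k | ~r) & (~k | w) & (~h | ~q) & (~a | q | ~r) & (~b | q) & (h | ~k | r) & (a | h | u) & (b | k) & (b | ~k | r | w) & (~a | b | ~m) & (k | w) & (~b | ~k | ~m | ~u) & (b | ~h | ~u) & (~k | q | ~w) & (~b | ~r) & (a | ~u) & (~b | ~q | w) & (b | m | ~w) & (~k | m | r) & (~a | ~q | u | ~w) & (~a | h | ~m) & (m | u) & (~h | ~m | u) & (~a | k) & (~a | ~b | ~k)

The formula is unsatisfiable.

Case a = True:
  (~a | k) forces k = True.
  (b | ~k) forces b = True.
  Clause (~a | ~b | ~k) is falsified — contradiction.
Case a = False:
  (a | r) forces r = True.
  (~q | ~r) forces q = False.
  (a | k | ~r) forces k = True.
  (b | ~k) forces b = True.
  Clause (~b | q) is falsified — contradiction.
Both cases fail, so the formula is unsatisfiable.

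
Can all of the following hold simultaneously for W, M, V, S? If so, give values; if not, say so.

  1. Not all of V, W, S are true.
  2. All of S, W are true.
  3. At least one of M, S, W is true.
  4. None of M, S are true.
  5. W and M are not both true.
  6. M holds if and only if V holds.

UNSATISFIABLE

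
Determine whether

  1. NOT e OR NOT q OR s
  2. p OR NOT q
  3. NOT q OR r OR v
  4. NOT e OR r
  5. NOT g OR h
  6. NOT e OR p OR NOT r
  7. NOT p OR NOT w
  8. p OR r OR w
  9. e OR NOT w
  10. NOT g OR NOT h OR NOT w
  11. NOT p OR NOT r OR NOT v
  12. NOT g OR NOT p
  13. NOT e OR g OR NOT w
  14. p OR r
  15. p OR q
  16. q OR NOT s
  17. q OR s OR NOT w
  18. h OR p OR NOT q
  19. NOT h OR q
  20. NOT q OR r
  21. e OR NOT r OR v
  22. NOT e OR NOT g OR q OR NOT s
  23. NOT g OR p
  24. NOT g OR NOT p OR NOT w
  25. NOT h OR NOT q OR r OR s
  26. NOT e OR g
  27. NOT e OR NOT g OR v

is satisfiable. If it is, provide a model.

s = False, r = False, h = False, w = False, p = True, e = False, q = False, g = False, v = False

Set s = False.
Set r = False.
  then (NOT e OR r) forces e = False.
  then (e OR NOT w) forces w = False.
  then (p OR r) forces p = True.
  then (NOT q OR r) forces q = False.
  then (NOT g OR NOT p) forces g = False.
  then (NOT h OR q) forces h = False.
Set v = False.
All clauses satisfied.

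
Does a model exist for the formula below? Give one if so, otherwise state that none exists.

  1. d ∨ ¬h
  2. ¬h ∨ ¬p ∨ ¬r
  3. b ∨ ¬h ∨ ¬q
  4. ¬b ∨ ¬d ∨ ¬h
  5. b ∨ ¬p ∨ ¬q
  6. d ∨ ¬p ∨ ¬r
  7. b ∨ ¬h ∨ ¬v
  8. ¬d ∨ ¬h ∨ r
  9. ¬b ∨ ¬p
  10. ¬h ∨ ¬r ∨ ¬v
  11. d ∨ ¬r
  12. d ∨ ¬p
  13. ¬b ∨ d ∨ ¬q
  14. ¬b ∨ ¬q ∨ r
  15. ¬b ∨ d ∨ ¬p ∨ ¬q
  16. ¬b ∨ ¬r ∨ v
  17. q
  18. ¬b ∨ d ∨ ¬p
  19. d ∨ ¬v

Unit clause (q) forces q = True.
Set b = False.
  then (b ∨ ¬h ∨ ¬q) forces h = False.
  then (b ∨ ¬p ∨ ¬q) forces p = False.
Set r = True.
  then (d ∨ ¬r) forces d = True.
Set v = False.
All clauses satisfied.

b=F, r=T, v=F, q=T, h=F, p=F, d=T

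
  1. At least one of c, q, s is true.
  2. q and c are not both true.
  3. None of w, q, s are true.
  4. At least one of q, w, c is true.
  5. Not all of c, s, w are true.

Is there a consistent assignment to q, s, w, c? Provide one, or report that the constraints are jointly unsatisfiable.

q: False, s: False, w: False, c: True

  (1) {c, q, s}: 1 true — at least one ✓
  (2) q=F, c=T — not both ✓
  (3) {w, q, s}: 0 true — none ✓
  (4) {q, w, c}: 1 true — at least one ✓
  (5) {c, s, w}: 1/3 true — not all ✓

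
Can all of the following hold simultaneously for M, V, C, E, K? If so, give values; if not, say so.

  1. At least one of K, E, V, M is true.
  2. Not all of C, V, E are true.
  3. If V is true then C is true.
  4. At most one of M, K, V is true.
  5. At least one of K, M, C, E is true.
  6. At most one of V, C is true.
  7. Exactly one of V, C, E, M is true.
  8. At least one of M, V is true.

M = True, V = False, C = False, E = False, K = False

  (1) {K, E, V, M}: 1 true — at least one ✓
  (2) {C, V, E}: 0/3 true — not all ✓
  (3) V=F ⇒ C: vacuous ✓
  (4) {M, K, V}: 1 true — at most one ✓
  (5) {K, M, C, E}: 1 true — at least one ✓
  (6) {V, C}: 0 true — at most one ✓
  (7) {V, C, E, M}: 1 true — exactly one ✓
  (8) {M, V}: 1 true — at least one ✓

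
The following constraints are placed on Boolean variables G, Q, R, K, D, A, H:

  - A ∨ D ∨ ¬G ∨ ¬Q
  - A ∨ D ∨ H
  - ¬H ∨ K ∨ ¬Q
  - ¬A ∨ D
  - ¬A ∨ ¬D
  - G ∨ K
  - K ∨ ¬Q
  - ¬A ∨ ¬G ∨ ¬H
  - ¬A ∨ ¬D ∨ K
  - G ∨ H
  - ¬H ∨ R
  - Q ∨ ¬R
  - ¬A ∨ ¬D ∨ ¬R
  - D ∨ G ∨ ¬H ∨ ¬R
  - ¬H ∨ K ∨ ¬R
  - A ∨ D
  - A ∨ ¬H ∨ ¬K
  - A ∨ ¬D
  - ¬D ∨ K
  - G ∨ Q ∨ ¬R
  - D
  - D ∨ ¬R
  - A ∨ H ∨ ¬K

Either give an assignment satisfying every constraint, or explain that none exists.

No satisfying assignment exists.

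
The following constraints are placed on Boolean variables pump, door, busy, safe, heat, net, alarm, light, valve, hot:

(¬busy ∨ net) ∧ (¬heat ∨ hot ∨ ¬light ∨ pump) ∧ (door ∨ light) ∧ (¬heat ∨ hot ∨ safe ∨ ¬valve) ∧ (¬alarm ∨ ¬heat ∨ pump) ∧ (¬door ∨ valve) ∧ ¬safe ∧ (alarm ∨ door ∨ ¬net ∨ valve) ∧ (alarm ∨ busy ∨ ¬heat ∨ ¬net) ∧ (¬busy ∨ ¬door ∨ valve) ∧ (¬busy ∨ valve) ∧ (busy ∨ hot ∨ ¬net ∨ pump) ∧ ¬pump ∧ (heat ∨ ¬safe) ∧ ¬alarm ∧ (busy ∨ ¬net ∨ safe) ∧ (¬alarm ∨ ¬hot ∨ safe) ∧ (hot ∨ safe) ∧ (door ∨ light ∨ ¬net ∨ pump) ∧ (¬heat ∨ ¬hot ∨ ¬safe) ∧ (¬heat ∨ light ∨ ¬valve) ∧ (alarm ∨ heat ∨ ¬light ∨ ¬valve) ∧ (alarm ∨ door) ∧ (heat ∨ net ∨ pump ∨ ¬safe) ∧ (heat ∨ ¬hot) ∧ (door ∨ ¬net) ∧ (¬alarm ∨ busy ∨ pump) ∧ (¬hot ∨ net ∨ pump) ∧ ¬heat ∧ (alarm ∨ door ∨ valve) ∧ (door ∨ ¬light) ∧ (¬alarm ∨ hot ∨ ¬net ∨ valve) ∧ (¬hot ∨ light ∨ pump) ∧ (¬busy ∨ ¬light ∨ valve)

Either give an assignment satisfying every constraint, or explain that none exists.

Case heat = True:
  Clause (¬heat) is falsified — contradiction.
Case heat = False:
  (¬safe) forces safe = False.
  (¬pump) forces pump = False.
  (¬alarm) forces alarm = False.
  (hot ∨ safe) forces hot = True.
  Clause (heat ∨ ¬hot) is falsified — contradiction.
Both cases fail, so the formula is unsatisfiable.

UNSATISFIABLE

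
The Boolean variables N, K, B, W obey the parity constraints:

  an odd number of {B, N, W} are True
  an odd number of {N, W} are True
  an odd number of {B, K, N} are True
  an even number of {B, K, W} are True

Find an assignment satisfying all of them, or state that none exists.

N: False, K: True, B: False, W: True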